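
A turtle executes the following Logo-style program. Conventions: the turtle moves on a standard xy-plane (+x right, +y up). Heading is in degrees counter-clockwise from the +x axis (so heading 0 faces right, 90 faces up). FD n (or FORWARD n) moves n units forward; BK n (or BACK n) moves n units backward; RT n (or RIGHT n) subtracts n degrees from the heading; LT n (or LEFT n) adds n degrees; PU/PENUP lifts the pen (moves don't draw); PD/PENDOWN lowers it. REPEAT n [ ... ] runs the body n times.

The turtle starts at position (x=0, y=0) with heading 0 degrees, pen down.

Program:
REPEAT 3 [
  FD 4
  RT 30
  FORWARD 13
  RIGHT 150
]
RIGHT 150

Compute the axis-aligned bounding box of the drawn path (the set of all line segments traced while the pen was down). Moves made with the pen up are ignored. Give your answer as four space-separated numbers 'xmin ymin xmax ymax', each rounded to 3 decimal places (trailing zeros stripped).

Executing turtle program step by step:
Start: pos=(0,0), heading=0, pen down
REPEAT 3 [
  -- iteration 1/3 --
  FD 4: (0,0) -> (4,0) [heading=0, draw]
  RT 30: heading 0 -> 330
  FD 13: (4,0) -> (15.258,-6.5) [heading=330, draw]
  RT 150: heading 330 -> 180
  -- iteration 2/3 --
  FD 4: (15.258,-6.5) -> (11.258,-6.5) [heading=180, draw]
  RT 30: heading 180 -> 150
  FD 13: (11.258,-6.5) -> (0,0) [heading=150, draw]
  RT 150: heading 150 -> 0
  -- iteration 3/3 --
  FD 4: (0,0) -> (4,0) [heading=0, draw]
  RT 30: heading 0 -> 330
  FD 13: (4,0) -> (15.258,-6.5) [heading=330, draw]
  RT 150: heading 330 -> 180
]
RT 150: heading 180 -> 30
Final: pos=(15.258,-6.5), heading=30, 6 segment(s) drawn

Segment endpoints: x in {0, 0, 4, 4, 11.258, 15.258}, y in {-6.5, -6.5, -6.5, 0, 0, 0}
xmin=0, ymin=-6.5, xmax=15.258, ymax=0

Answer: 0 -6.5 15.258 0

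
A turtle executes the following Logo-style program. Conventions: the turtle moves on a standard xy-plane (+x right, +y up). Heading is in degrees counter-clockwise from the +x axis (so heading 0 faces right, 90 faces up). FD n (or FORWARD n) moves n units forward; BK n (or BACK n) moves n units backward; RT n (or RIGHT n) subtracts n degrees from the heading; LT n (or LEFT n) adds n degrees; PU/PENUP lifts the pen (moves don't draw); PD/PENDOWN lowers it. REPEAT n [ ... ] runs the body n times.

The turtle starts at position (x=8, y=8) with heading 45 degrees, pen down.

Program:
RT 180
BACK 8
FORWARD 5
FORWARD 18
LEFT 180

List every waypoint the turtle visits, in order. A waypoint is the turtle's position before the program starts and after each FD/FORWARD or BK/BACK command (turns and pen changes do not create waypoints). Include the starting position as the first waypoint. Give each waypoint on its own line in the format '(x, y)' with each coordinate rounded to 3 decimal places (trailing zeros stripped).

Answer: (8, 8)
(13.657, 13.657)
(10.121, 10.121)
(-2.607, -2.607)

Derivation:
Executing turtle program step by step:
Start: pos=(8,8), heading=45, pen down
RT 180: heading 45 -> 225
BK 8: (8,8) -> (13.657,13.657) [heading=225, draw]
FD 5: (13.657,13.657) -> (10.121,10.121) [heading=225, draw]
FD 18: (10.121,10.121) -> (-2.607,-2.607) [heading=225, draw]
LT 180: heading 225 -> 45
Final: pos=(-2.607,-2.607), heading=45, 3 segment(s) drawn
Waypoints (4 total):
(8, 8)
(13.657, 13.657)
(10.121, 10.121)
(-2.607, -2.607)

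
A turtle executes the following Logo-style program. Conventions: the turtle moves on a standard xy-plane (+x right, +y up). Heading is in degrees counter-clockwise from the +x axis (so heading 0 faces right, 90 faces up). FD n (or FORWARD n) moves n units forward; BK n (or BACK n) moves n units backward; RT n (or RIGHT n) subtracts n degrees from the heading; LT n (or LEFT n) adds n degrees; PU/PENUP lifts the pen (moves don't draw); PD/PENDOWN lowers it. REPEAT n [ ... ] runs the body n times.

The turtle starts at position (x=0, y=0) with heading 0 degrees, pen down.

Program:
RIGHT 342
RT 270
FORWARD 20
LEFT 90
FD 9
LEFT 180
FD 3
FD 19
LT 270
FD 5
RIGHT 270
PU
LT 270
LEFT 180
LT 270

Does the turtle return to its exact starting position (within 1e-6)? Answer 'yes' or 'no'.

Executing turtle program step by step:
Start: pos=(0,0), heading=0, pen down
RT 342: heading 0 -> 18
RT 270: heading 18 -> 108
FD 20: (0,0) -> (-6.18,19.021) [heading=108, draw]
LT 90: heading 108 -> 198
FD 9: (-6.18,19.021) -> (-14.74,16.24) [heading=198, draw]
LT 180: heading 198 -> 18
FD 3: (-14.74,16.24) -> (-11.887,17.167) [heading=18, draw]
FD 19: (-11.887,17.167) -> (6.183,23.038) [heading=18, draw]
LT 270: heading 18 -> 288
FD 5: (6.183,23.038) -> (7.728,18.283) [heading=288, draw]
RT 270: heading 288 -> 18
PU: pen up
LT 270: heading 18 -> 288
LT 180: heading 288 -> 108
LT 270: heading 108 -> 18
Final: pos=(7.728,18.283), heading=18, 5 segment(s) drawn

Start position: (0, 0)
Final position: (7.728, 18.283)
Distance = 19.849; >= 1e-6 -> NOT closed

Answer: no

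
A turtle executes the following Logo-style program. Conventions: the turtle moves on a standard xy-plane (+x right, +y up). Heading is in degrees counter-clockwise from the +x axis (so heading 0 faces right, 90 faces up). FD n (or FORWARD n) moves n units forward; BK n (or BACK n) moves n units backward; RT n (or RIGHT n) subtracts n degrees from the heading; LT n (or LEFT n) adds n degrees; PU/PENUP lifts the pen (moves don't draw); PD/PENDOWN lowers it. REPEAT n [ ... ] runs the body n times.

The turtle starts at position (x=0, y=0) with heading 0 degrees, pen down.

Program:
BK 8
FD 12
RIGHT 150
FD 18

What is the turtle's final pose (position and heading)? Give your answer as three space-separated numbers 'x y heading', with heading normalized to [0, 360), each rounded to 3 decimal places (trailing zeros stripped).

Answer: -11.588 -9 210

Derivation:
Executing turtle program step by step:
Start: pos=(0,0), heading=0, pen down
BK 8: (0,0) -> (-8,0) [heading=0, draw]
FD 12: (-8,0) -> (4,0) [heading=0, draw]
RT 150: heading 0 -> 210
FD 18: (4,0) -> (-11.588,-9) [heading=210, draw]
Final: pos=(-11.588,-9), heading=210, 3 segment(s) drawn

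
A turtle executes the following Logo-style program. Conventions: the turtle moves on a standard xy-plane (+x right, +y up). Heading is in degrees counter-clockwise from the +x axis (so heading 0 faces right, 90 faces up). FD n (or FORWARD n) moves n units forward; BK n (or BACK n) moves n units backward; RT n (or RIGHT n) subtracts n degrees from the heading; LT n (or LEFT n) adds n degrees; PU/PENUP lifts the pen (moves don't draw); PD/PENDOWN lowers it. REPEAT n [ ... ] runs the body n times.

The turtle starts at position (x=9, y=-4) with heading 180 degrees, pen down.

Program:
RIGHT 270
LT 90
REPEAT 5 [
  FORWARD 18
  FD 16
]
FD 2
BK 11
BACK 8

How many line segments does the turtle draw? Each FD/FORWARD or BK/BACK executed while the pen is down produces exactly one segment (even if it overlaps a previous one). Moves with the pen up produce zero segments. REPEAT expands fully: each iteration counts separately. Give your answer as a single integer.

Answer: 13

Derivation:
Executing turtle program step by step:
Start: pos=(9,-4), heading=180, pen down
RT 270: heading 180 -> 270
LT 90: heading 270 -> 0
REPEAT 5 [
  -- iteration 1/5 --
  FD 18: (9,-4) -> (27,-4) [heading=0, draw]
  FD 16: (27,-4) -> (43,-4) [heading=0, draw]
  -- iteration 2/5 --
  FD 18: (43,-4) -> (61,-4) [heading=0, draw]
  FD 16: (61,-4) -> (77,-4) [heading=0, draw]
  -- iteration 3/5 --
  FD 18: (77,-4) -> (95,-4) [heading=0, draw]
  FD 16: (95,-4) -> (111,-4) [heading=0, draw]
  -- iteration 4/5 --
  FD 18: (111,-4) -> (129,-4) [heading=0, draw]
  FD 16: (129,-4) -> (145,-4) [heading=0, draw]
  -- iteration 5/5 --
  FD 18: (145,-4) -> (163,-4) [heading=0, draw]
  FD 16: (163,-4) -> (179,-4) [heading=0, draw]
]
FD 2: (179,-4) -> (181,-4) [heading=0, draw]
BK 11: (181,-4) -> (170,-4) [heading=0, draw]
BK 8: (170,-4) -> (162,-4) [heading=0, draw]
Final: pos=(162,-4), heading=0, 13 segment(s) drawn
Segments drawn: 13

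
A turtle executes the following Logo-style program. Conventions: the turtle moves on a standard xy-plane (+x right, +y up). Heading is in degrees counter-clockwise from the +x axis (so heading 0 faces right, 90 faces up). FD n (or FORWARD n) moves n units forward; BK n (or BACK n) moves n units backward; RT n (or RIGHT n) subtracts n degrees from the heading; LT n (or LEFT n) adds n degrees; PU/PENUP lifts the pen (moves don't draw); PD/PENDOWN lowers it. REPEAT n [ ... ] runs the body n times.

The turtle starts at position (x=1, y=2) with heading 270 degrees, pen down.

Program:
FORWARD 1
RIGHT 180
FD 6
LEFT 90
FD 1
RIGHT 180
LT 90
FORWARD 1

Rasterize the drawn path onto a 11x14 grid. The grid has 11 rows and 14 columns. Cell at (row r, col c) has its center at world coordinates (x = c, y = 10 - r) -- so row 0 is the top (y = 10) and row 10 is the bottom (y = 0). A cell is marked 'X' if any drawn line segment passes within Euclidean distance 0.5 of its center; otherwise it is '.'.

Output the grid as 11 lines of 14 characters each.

Answer: ..............
..............
X.............
XX............
.X............
.X............
.X............
.X............
.X............
.X............
..............

Derivation:
Segment 0: (1,2) -> (1,1)
Segment 1: (1,1) -> (1,7)
Segment 2: (1,7) -> (0,7)
Segment 3: (0,7) -> (0,8)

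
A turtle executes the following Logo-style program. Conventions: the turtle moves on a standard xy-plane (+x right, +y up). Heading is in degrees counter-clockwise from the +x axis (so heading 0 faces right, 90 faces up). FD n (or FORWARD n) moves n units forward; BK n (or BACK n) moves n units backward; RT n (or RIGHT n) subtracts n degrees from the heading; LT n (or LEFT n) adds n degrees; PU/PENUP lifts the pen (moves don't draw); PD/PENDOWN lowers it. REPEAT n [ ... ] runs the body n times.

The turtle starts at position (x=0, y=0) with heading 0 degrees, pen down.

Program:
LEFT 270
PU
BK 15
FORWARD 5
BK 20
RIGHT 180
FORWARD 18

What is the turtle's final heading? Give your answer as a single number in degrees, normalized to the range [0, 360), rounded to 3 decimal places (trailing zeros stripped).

Executing turtle program step by step:
Start: pos=(0,0), heading=0, pen down
LT 270: heading 0 -> 270
PU: pen up
BK 15: (0,0) -> (0,15) [heading=270, move]
FD 5: (0,15) -> (0,10) [heading=270, move]
BK 20: (0,10) -> (0,30) [heading=270, move]
RT 180: heading 270 -> 90
FD 18: (0,30) -> (0,48) [heading=90, move]
Final: pos=(0,48), heading=90, 0 segment(s) drawn

Answer: 90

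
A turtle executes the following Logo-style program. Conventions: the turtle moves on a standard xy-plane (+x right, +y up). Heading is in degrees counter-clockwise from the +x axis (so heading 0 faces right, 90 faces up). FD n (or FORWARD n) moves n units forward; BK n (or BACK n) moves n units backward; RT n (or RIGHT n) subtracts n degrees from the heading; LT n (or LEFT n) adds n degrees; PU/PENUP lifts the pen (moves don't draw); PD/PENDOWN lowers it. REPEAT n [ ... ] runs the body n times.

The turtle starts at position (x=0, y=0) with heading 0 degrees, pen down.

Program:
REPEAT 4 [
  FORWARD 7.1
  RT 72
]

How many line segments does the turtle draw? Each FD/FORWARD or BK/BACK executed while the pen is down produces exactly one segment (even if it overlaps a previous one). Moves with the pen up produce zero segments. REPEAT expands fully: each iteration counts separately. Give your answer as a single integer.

Answer: 4

Derivation:
Executing turtle program step by step:
Start: pos=(0,0), heading=0, pen down
REPEAT 4 [
  -- iteration 1/4 --
  FD 7.1: (0,0) -> (7.1,0) [heading=0, draw]
  RT 72: heading 0 -> 288
  -- iteration 2/4 --
  FD 7.1: (7.1,0) -> (9.294,-6.753) [heading=288, draw]
  RT 72: heading 288 -> 216
  -- iteration 3/4 --
  FD 7.1: (9.294,-6.753) -> (3.55,-10.926) [heading=216, draw]
  RT 72: heading 216 -> 144
  -- iteration 4/4 --
  FD 7.1: (3.55,-10.926) -> (-2.194,-6.753) [heading=144, draw]
  RT 72: heading 144 -> 72
]
Final: pos=(-2.194,-6.753), heading=72, 4 segment(s) drawn
Segments drawn: 4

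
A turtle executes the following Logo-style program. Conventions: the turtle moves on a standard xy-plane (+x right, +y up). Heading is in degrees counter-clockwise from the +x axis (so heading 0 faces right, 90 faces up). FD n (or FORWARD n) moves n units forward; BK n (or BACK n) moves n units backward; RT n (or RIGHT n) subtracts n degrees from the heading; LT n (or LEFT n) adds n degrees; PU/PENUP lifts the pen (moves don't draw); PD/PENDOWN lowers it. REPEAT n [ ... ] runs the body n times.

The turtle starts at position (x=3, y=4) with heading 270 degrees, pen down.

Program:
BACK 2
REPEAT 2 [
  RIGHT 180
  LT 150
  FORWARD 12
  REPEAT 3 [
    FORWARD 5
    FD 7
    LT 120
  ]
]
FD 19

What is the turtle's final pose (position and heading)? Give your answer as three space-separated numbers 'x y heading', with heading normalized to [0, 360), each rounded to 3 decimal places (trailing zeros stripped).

Answer: -29.847 -19.892 210

Derivation:
Executing turtle program step by step:
Start: pos=(3,4), heading=270, pen down
BK 2: (3,4) -> (3,6) [heading=270, draw]
REPEAT 2 [
  -- iteration 1/2 --
  RT 180: heading 270 -> 90
  LT 150: heading 90 -> 240
  FD 12: (3,6) -> (-3,-4.392) [heading=240, draw]
  REPEAT 3 [
    -- iteration 1/3 --
    FD 5: (-3,-4.392) -> (-5.5,-8.722) [heading=240, draw]
    FD 7: (-5.5,-8.722) -> (-9,-14.785) [heading=240, draw]
    LT 120: heading 240 -> 0
    -- iteration 2/3 --
    FD 5: (-9,-14.785) -> (-4,-14.785) [heading=0, draw]
    FD 7: (-4,-14.785) -> (3,-14.785) [heading=0, draw]
    LT 120: heading 0 -> 120
    -- iteration 3/3 --
    FD 5: (3,-14.785) -> (0.5,-10.454) [heading=120, draw]
    FD 7: (0.5,-10.454) -> (-3,-4.392) [heading=120, draw]
    LT 120: heading 120 -> 240
  ]
  -- iteration 2/2 --
  RT 180: heading 240 -> 60
  LT 150: heading 60 -> 210
  FD 12: (-3,-4.392) -> (-13.392,-10.392) [heading=210, draw]
  REPEAT 3 [
    -- iteration 1/3 --
    FD 5: (-13.392,-10.392) -> (-17.722,-12.892) [heading=210, draw]
    FD 7: (-17.722,-12.892) -> (-23.785,-16.392) [heading=210, draw]
    LT 120: heading 210 -> 330
    -- iteration 2/3 --
    FD 5: (-23.785,-16.392) -> (-19.454,-18.892) [heading=330, draw]
    FD 7: (-19.454,-18.892) -> (-13.392,-22.392) [heading=330, draw]
    LT 120: heading 330 -> 90
    -- iteration 3/3 --
    FD 5: (-13.392,-22.392) -> (-13.392,-17.392) [heading=90, draw]
    FD 7: (-13.392,-17.392) -> (-13.392,-10.392) [heading=90, draw]
    LT 120: heading 90 -> 210
  ]
]
FD 19: (-13.392,-10.392) -> (-29.847,-19.892) [heading=210, draw]
Final: pos=(-29.847,-19.892), heading=210, 16 segment(s) drawn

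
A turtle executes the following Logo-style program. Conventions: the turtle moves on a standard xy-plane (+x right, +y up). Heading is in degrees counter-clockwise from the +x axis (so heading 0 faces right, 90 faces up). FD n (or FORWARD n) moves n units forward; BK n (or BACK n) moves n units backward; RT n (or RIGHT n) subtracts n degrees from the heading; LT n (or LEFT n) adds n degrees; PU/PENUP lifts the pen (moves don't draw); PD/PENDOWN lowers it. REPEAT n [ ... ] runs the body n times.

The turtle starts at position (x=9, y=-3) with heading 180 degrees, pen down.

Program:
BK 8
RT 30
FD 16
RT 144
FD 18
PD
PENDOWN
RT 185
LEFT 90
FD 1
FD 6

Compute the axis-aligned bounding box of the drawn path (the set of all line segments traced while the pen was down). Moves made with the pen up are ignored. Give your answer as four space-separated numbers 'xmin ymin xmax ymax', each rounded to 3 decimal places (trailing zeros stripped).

Answer: 3.144 -3 21.167 6.882

Derivation:
Executing turtle program step by step:
Start: pos=(9,-3), heading=180, pen down
BK 8: (9,-3) -> (17,-3) [heading=180, draw]
RT 30: heading 180 -> 150
FD 16: (17,-3) -> (3.144,5) [heading=150, draw]
RT 144: heading 150 -> 6
FD 18: (3.144,5) -> (21.045,6.882) [heading=6, draw]
PD: pen down
PD: pen down
RT 185: heading 6 -> 181
LT 90: heading 181 -> 271
FD 1: (21.045,6.882) -> (21.062,5.882) [heading=271, draw]
FD 6: (21.062,5.882) -> (21.167,-0.117) [heading=271, draw]
Final: pos=(21.167,-0.117), heading=271, 5 segment(s) drawn

Segment endpoints: x in {3.144, 9, 17, 21.045, 21.062, 21.167}, y in {-3, -3, -0.117, 5, 5.882, 6.882}
xmin=3.144, ymin=-3, xmax=21.167, ymax=6.882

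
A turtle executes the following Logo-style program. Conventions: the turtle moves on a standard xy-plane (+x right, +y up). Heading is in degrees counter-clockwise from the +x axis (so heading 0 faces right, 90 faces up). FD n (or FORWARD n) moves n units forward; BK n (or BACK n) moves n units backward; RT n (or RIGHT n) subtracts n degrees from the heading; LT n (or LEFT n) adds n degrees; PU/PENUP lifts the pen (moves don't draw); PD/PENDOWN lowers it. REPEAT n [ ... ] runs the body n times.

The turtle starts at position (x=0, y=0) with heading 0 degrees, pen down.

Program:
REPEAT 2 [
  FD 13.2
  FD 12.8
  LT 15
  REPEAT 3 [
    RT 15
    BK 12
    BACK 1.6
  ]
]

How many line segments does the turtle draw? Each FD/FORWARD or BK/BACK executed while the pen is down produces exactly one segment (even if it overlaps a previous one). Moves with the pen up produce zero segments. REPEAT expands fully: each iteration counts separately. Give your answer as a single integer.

Answer: 16

Derivation:
Executing turtle program step by step:
Start: pos=(0,0), heading=0, pen down
REPEAT 2 [
  -- iteration 1/2 --
  FD 13.2: (0,0) -> (13.2,0) [heading=0, draw]
  FD 12.8: (13.2,0) -> (26,0) [heading=0, draw]
  LT 15: heading 0 -> 15
  REPEAT 3 [
    -- iteration 1/3 --
    RT 15: heading 15 -> 0
    BK 12: (26,0) -> (14,0) [heading=0, draw]
    BK 1.6: (14,0) -> (12.4,0) [heading=0, draw]
    -- iteration 2/3 --
    RT 15: heading 0 -> 345
    BK 12: (12.4,0) -> (0.809,3.106) [heading=345, draw]
    BK 1.6: (0.809,3.106) -> (-0.737,3.52) [heading=345, draw]
    -- iteration 3/3 --
    RT 15: heading 345 -> 330
    BK 12: (-0.737,3.52) -> (-11.129,9.52) [heading=330, draw]
    BK 1.6: (-11.129,9.52) -> (-12.515,10.32) [heading=330, draw]
  ]
  -- iteration 2/2 --
  FD 13.2: (-12.515,10.32) -> (-1.083,3.72) [heading=330, draw]
  FD 12.8: (-1.083,3.72) -> (10.002,-2.68) [heading=330, draw]
  LT 15: heading 330 -> 345
  REPEAT 3 [
    -- iteration 1/3 --
    RT 15: heading 345 -> 330
    BK 12: (10.002,-2.68) -> (-0.39,3.32) [heading=330, draw]
    BK 1.6: (-0.39,3.32) -> (-1.776,4.12) [heading=330, draw]
    -- iteration 2/3 --
    RT 15: heading 330 -> 315
    BK 12: (-1.776,4.12) -> (-10.261,12.605) [heading=315, draw]
    BK 1.6: (-10.261,12.605) -> (-11.392,13.737) [heading=315, draw]
    -- iteration 3/3 --
    RT 15: heading 315 -> 300
    BK 12: (-11.392,13.737) -> (-17.392,24.129) [heading=300, draw]
    BK 1.6: (-17.392,24.129) -> (-18.192,25.515) [heading=300, draw]
  ]
]
Final: pos=(-18.192,25.515), heading=300, 16 segment(s) drawn
Segments drawn: 16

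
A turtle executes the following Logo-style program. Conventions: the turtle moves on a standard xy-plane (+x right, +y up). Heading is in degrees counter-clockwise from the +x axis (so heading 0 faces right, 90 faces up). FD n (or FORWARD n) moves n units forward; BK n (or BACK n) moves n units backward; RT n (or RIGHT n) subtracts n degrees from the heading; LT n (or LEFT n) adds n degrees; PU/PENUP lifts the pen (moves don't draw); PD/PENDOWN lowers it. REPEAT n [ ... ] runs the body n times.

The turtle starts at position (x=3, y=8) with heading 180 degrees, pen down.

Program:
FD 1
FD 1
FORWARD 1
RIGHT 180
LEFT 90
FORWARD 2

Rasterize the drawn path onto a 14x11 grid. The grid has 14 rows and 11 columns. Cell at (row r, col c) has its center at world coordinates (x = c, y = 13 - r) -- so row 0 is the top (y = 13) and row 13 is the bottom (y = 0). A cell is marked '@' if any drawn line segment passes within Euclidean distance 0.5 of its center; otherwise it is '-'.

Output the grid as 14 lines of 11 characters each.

Segment 0: (3,8) -> (2,8)
Segment 1: (2,8) -> (1,8)
Segment 2: (1,8) -> (0,8)
Segment 3: (0,8) -> (0,10)

Answer: -----------
-----------
-----------
@----------
@----------
@@@@-------
-----------
-----------
-----------
-----------
-----------
-----------
-----------
-----------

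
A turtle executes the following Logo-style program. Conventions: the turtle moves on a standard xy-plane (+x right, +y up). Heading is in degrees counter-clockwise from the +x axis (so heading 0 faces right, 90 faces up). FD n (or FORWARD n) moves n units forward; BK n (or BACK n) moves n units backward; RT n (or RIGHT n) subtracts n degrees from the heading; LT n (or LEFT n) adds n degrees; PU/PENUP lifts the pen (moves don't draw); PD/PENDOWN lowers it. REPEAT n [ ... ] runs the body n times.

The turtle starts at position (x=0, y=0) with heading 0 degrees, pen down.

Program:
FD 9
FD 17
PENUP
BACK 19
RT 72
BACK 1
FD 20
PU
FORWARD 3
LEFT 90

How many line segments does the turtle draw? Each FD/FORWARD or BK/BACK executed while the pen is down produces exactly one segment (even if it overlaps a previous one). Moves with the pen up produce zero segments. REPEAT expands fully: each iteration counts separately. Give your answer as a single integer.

Answer: 2

Derivation:
Executing turtle program step by step:
Start: pos=(0,0), heading=0, pen down
FD 9: (0,0) -> (9,0) [heading=0, draw]
FD 17: (9,0) -> (26,0) [heading=0, draw]
PU: pen up
BK 19: (26,0) -> (7,0) [heading=0, move]
RT 72: heading 0 -> 288
BK 1: (7,0) -> (6.691,0.951) [heading=288, move]
FD 20: (6.691,0.951) -> (12.871,-18.07) [heading=288, move]
PU: pen up
FD 3: (12.871,-18.07) -> (13.798,-20.923) [heading=288, move]
LT 90: heading 288 -> 18
Final: pos=(13.798,-20.923), heading=18, 2 segment(s) drawn
Segments drawn: 2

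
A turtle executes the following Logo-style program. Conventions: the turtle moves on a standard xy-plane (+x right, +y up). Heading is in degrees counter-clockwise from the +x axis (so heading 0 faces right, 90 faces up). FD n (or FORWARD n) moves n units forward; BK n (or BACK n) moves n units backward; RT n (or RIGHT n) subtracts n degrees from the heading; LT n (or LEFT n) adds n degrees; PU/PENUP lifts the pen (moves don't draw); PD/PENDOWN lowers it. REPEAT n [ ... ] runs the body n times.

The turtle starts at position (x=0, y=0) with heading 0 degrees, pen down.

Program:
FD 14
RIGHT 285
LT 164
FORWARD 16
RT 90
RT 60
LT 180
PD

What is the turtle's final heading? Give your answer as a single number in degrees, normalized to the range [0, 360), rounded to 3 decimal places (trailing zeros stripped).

Executing turtle program step by step:
Start: pos=(0,0), heading=0, pen down
FD 14: (0,0) -> (14,0) [heading=0, draw]
RT 285: heading 0 -> 75
LT 164: heading 75 -> 239
FD 16: (14,0) -> (5.759,-13.715) [heading=239, draw]
RT 90: heading 239 -> 149
RT 60: heading 149 -> 89
LT 180: heading 89 -> 269
PD: pen down
Final: pos=(5.759,-13.715), heading=269, 2 segment(s) drawn

Answer: 269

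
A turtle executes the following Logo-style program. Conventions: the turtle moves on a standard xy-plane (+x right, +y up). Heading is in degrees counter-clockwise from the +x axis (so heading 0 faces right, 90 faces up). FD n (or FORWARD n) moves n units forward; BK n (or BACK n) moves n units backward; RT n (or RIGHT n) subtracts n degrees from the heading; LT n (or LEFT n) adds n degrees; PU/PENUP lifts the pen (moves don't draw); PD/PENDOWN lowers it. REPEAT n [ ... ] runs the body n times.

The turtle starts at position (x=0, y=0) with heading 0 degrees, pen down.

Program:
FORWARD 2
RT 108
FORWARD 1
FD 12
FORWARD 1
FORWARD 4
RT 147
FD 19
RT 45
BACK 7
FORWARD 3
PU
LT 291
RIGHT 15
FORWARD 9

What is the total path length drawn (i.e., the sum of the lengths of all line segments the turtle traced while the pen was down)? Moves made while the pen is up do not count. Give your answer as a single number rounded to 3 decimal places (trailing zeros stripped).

Answer: 49

Derivation:
Executing turtle program step by step:
Start: pos=(0,0), heading=0, pen down
FD 2: (0,0) -> (2,0) [heading=0, draw]
RT 108: heading 0 -> 252
FD 1: (2,0) -> (1.691,-0.951) [heading=252, draw]
FD 12: (1.691,-0.951) -> (-2.017,-12.364) [heading=252, draw]
FD 1: (-2.017,-12.364) -> (-2.326,-13.315) [heading=252, draw]
FD 4: (-2.326,-13.315) -> (-3.562,-17.119) [heading=252, draw]
RT 147: heading 252 -> 105
FD 19: (-3.562,-17.119) -> (-8.48,1.234) [heading=105, draw]
RT 45: heading 105 -> 60
BK 7: (-8.48,1.234) -> (-11.98,-4.829) [heading=60, draw]
FD 3: (-11.98,-4.829) -> (-10.48,-2.231) [heading=60, draw]
PU: pen up
LT 291: heading 60 -> 351
RT 15: heading 351 -> 336
FD 9: (-10.48,-2.231) -> (-2.258,-5.891) [heading=336, move]
Final: pos=(-2.258,-5.891), heading=336, 8 segment(s) drawn

Segment lengths:
  seg 1: (0,0) -> (2,0), length = 2
  seg 2: (2,0) -> (1.691,-0.951), length = 1
  seg 3: (1.691,-0.951) -> (-2.017,-12.364), length = 12
  seg 4: (-2.017,-12.364) -> (-2.326,-13.315), length = 1
  seg 5: (-2.326,-13.315) -> (-3.562,-17.119), length = 4
  seg 6: (-3.562,-17.119) -> (-8.48,1.234), length = 19
  seg 7: (-8.48,1.234) -> (-11.98,-4.829), length = 7
  seg 8: (-11.98,-4.829) -> (-10.48,-2.231), length = 3
Total = 49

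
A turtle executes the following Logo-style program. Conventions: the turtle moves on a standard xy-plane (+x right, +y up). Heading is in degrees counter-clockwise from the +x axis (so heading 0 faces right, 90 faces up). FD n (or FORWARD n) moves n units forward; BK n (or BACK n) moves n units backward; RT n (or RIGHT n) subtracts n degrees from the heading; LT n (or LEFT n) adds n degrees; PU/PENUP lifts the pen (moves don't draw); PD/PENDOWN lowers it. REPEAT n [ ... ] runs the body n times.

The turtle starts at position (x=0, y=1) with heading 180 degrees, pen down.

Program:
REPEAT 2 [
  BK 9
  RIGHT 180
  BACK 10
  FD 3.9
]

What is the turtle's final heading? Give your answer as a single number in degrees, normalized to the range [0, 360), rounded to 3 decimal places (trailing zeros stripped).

Executing turtle program step by step:
Start: pos=(0,1), heading=180, pen down
REPEAT 2 [
  -- iteration 1/2 --
  BK 9: (0,1) -> (9,1) [heading=180, draw]
  RT 180: heading 180 -> 0
  BK 10: (9,1) -> (-1,1) [heading=0, draw]
  FD 3.9: (-1,1) -> (2.9,1) [heading=0, draw]
  -- iteration 2/2 --
  BK 9: (2.9,1) -> (-6.1,1) [heading=0, draw]
  RT 180: heading 0 -> 180
  BK 10: (-6.1,1) -> (3.9,1) [heading=180, draw]
  FD 3.9: (3.9,1) -> (0,1) [heading=180, draw]
]
Final: pos=(0,1), heading=180, 6 segment(s) drawn

Answer: 180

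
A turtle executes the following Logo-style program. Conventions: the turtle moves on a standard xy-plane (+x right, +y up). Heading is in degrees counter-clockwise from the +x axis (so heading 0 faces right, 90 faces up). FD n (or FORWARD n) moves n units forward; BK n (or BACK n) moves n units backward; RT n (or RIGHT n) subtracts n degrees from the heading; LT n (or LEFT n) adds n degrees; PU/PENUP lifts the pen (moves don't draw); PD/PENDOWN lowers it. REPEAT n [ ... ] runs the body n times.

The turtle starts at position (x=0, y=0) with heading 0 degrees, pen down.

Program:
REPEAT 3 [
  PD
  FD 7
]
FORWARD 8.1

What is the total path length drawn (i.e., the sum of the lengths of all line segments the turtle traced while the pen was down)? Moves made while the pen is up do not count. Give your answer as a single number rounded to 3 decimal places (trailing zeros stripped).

Answer: 29.1

Derivation:
Executing turtle program step by step:
Start: pos=(0,0), heading=0, pen down
REPEAT 3 [
  -- iteration 1/3 --
  PD: pen down
  FD 7: (0,0) -> (7,0) [heading=0, draw]
  -- iteration 2/3 --
  PD: pen down
  FD 7: (7,0) -> (14,0) [heading=0, draw]
  -- iteration 3/3 --
  PD: pen down
  FD 7: (14,0) -> (21,0) [heading=0, draw]
]
FD 8.1: (21,0) -> (29.1,0) [heading=0, draw]
Final: pos=(29.1,0), heading=0, 4 segment(s) drawn

Segment lengths:
  seg 1: (0,0) -> (7,0), length = 7
  seg 2: (7,0) -> (14,0), length = 7
  seg 3: (14,0) -> (21,0), length = 7
  seg 4: (21,0) -> (29.1,0), length = 8.1
Total = 29.1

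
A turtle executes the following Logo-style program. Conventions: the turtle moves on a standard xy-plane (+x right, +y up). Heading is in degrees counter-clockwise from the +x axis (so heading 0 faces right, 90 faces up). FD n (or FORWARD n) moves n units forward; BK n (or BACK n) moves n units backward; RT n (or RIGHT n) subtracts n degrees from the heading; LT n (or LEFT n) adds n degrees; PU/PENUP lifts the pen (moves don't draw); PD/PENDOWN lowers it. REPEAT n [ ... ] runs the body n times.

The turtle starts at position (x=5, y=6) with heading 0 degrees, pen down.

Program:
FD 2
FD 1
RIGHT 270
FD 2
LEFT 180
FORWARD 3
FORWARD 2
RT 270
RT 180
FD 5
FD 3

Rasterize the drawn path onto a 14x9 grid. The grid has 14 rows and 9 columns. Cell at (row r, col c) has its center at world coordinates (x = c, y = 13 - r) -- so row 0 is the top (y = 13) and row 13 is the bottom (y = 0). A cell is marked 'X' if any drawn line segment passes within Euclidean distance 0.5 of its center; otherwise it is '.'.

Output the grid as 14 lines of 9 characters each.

Answer: .........
.........
.........
.........
.........
........X
........X
.....XXXX
........X
........X
XXXXXXXXX
.........
.........
.........

Derivation:
Segment 0: (5,6) -> (7,6)
Segment 1: (7,6) -> (8,6)
Segment 2: (8,6) -> (8,8)
Segment 3: (8,8) -> (8,5)
Segment 4: (8,5) -> (8,3)
Segment 5: (8,3) -> (3,3)
Segment 6: (3,3) -> (0,3)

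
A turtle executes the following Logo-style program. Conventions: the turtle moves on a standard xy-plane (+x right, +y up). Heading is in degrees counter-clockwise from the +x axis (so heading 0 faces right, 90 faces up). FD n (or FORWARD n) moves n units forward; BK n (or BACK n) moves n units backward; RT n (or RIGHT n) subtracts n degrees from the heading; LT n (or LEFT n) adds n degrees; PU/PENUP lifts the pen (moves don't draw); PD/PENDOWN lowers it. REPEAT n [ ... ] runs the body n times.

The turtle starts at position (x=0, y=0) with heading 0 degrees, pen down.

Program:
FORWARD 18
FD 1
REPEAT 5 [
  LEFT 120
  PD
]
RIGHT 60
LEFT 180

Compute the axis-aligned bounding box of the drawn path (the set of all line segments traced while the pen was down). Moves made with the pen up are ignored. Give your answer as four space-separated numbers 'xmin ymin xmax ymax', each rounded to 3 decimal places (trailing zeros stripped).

Answer: 0 0 19 0

Derivation:
Executing turtle program step by step:
Start: pos=(0,0), heading=0, pen down
FD 18: (0,0) -> (18,0) [heading=0, draw]
FD 1: (18,0) -> (19,0) [heading=0, draw]
REPEAT 5 [
  -- iteration 1/5 --
  LT 120: heading 0 -> 120
  PD: pen down
  -- iteration 2/5 --
  LT 120: heading 120 -> 240
  PD: pen down
  -- iteration 3/5 --
  LT 120: heading 240 -> 0
  PD: pen down
  -- iteration 4/5 --
  LT 120: heading 0 -> 120
  PD: pen down
  -- iteration 5/5 --
  LT 120: heading 120 -> 240
  PD: pen down
]
RT 60: heading 240 -> 180
LT 180: heading 180 -> 0
Final: pos=(19,0), heading=0, 2 segment(s) drawn

Segment endpoints: x in {0, 18, 19}, y in {0}
xmin=0, ymin=0, xmax=19, ymax=0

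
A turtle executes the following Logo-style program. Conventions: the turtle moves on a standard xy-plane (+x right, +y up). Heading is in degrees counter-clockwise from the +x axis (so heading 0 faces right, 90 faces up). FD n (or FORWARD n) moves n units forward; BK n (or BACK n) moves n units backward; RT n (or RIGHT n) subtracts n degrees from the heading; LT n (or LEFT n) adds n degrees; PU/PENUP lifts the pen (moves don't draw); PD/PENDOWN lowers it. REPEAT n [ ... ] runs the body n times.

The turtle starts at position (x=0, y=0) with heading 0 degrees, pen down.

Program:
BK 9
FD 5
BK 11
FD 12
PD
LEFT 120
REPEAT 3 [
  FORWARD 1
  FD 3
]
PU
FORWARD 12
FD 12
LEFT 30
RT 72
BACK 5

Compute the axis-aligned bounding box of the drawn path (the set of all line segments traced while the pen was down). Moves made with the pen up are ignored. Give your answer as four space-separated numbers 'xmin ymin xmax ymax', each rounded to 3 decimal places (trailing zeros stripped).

Answer: -15 0 0 10.392

Derivation:
Executing turtle program step by step:
Start: pos=(0,0), heading=0, pen down
BK 9: (0,0) -> (-9,0) [heading=0, draw]
FD 5: (-9,0) -> (-4,0) [heading=0, draw]
BK 11: (-4,0) -> (-15,0) [heading=0, draw]
FD 12: (-15,0) -> (-3,0) [heading=0, draw]
PD: pen down
LT 120: heading 0 -> 120
REPEAT 3 [
  -- iteration 1/3 --
  FD 1: (-3,0) -> (-3.5,0.866) [heading=120, draw]
  FD 3: (-3.5,0.866) -> (-5,3.464) [heading=120, draw]
  -- iteration 2/3 --
  FD 1: (-5,3.464) -> (-5.5,4.33) [heading=120, draw]
  FD 3: (-5.5,4.33) -> (-7,6.928) [heading=120, draw]
  -- iteration 3/3 --
  FD 1: (-7,6.928) -> (-7.5,7.794) [heading=120, draw]
  FD 3: (-7.5,7.794) -> (-9,10.392) [heading=120, draw]
]
PU: pen up
FD 12: (-9,10.392) -> (-15,20.785) [heading=120, move]
FD 12: (-15,20.785) -> (-21,31.177) [heading=120, move]
LT 30: heading 120 -> 150
RT 72: heading 150 -> 78
BK 5: (-21,31.177) -> (-22.04,26.286) [heading=78, move]
Final: pos=(-22.04,26.286), heading=78, 10 segment(s) drawn

Segment endpoints: x in {-15, -9, -9, -7.5, -7, -5.5, -5, -4, -3.5, -3, 0}, y in {0, 0.866, 3.464, 4.33, 6.928, 7.794, 10.392}
xmin=-15, ymin=0, xmax=0, ymax=10.392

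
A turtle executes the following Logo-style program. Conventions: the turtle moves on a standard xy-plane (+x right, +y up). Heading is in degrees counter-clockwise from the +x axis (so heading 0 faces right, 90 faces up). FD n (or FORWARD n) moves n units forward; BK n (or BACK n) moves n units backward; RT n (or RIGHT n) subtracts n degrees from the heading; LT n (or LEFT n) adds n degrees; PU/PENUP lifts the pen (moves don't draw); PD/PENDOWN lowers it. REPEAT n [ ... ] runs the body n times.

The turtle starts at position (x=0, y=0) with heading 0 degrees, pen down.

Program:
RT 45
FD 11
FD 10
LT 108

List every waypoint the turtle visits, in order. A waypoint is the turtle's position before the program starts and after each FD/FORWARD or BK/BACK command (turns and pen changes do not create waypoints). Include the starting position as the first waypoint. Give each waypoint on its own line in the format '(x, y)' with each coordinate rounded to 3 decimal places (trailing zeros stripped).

Executing turtle program step by step:
Start: pos=(0,0), heading=0, pen down
RT 45: heading 0 -> 315
FD 11: (0,0) -> (7.778,-7.778) [heading=315, draw]
FD 10: (7.778,-7.778) -> (14.849,-14.849) [heading=315, draw]
LT 108: heading 315 -> 63
Final: pos=(14.849,-14.849), heading=63, 2 segment(s) drawn
Waypoints (3 total):
(0, 0)
(7.778, -7.778)
(14.849, -14.849)

Answer: (0, 0)
(7.778, -7.778)
(14.849, -14.849)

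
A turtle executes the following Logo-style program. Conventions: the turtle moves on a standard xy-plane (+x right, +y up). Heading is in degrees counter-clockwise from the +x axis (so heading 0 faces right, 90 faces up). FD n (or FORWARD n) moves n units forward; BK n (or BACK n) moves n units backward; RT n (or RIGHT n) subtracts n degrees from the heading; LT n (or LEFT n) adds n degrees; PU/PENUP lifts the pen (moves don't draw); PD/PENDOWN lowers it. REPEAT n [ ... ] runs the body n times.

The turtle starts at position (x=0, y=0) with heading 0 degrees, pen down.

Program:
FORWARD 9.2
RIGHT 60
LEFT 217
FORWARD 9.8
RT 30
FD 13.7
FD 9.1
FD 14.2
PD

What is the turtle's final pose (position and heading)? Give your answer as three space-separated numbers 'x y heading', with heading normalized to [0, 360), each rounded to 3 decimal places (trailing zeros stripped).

Executing turtle program step by step:
Start: pos=(0,0), heading=0, pen down
FD 9.2: (0,0) -> (9.2,0) [heading=0, draw]
RT 60: heading 0 -> 300
LT 217: heading 300 -> 157
FD 9.8: (9.2,0) -> (0.179,3.829) [heading=157, draw]
RT 30: heading 157 -> 127
FD 13.7: (0.179,3.829) -> (-8.066,14.77) [heading=127, draw]
FD 9.1: (-8.066,14.77) -> (-13.542,22.038) [heading=127, draw]
FD 14.2: (-13.542,22.038) -> (-22.088,33.379) [heading=127, draw]
PD: pen down
Final: pos=(-22.088,33.379), heading=127, 5 segment(s) drawn

Answer: -22.088 33.379 127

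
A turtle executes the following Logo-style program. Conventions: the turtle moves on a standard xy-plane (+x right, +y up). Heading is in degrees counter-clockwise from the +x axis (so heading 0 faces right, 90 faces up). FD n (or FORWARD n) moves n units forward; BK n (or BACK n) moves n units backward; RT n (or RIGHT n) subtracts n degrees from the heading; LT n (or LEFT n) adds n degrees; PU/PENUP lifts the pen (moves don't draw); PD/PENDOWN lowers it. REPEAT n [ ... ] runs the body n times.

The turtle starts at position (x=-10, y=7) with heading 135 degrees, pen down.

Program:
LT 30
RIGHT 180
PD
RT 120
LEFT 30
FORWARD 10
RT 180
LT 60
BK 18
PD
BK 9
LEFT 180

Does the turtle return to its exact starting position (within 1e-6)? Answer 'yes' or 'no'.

Executing turtle program step by step:
Start: pos=(-10,7), heading=135, pen down
LT 30: heading 135 -> 165
RT 180: heading 165 -> 345
PD: pen down
RT 120: heading 345 -> 225
LT 30: heading 225 -> 255
FD 10: (-10,7) -> (-12.588,-2.659) [heading=255, draw]
RT 180: heading 255 -> 75
LT 60: heading 75 -> 135
BK 18: (-12.588,-2.659) -> (0.14,-15.387) [heading=135, draw]
PD: pen down
BK 9: (0.14,-15.387) -> (6.504,-21.751) [heading=135, draw]
LT 180: heading 135 -> 315
Final: pos=(6.504,-21.751), heading=315, 3 segment(s) drawn

Start position: (-10, 7)
Final position: (6.504, -21.751)
Distance = 33.151; >= 1e-6 -> NOT closed

Answer: no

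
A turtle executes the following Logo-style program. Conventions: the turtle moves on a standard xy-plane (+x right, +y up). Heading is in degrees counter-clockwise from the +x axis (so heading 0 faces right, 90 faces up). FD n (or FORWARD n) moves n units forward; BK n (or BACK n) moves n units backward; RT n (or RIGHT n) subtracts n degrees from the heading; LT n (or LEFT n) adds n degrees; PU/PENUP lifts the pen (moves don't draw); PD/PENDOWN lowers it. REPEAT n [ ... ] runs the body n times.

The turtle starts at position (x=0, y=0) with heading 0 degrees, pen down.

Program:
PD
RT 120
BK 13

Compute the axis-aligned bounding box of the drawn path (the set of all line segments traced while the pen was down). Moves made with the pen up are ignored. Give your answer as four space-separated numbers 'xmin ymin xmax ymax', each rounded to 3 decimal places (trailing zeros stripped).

Answer: 0 0 6.5 11.258

Derivation:
Executing turtle program step by step:
Start: pos=(0,0), heading=0, pen down
PD: pen down
RT 120: heading 0 -> 240
BK 13: (0,0) -> (6.5,11.258) [heading=240, draw]
Final: pos=(6.5,11.258), heading=240, 1 segment(s) drawn

Segment endpoints: x in {0, 6.5}, y in {0, 11.258}
xmin=0, ymin=0, xmax=6.5, ymax=11.258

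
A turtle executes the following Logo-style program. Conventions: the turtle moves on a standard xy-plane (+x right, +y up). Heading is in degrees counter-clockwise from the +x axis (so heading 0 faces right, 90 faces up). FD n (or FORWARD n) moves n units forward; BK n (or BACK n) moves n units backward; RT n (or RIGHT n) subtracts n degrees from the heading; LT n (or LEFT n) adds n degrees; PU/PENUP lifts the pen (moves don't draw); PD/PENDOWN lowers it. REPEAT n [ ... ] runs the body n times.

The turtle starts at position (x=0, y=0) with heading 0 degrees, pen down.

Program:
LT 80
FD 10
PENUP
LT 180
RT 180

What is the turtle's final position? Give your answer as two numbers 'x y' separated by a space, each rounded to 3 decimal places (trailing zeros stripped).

Executing turtle program step by step:
Start: pos=(0,0), heading=0, pen down
LT 80: heading 0 -> 80
FD 10: (0,0) -> (1.736,9.848) [heading=80, draw]
PU: pen up
LT 180: heading 80 -> 260
RT 180: heading 260 -> 80
Final: pos=(1.736,9.848), heading=80, 1 segment(s) drawn

Answer: 1.736 9.848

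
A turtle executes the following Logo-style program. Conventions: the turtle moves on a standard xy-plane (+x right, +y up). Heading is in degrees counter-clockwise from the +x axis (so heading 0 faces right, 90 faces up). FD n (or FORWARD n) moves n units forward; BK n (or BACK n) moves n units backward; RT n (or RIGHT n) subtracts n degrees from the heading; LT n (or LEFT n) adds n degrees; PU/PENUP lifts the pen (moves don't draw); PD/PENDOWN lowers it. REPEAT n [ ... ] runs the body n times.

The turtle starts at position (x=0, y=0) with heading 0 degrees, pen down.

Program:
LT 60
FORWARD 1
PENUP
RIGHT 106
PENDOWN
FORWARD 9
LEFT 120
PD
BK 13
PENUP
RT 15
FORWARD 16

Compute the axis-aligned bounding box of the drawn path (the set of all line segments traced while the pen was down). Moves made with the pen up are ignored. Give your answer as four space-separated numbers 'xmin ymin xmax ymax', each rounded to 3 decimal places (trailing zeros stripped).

Answer: 0 -18.104 6.752 0.866

Derivation:
Executing turtle program step by step:
Start: pos=(0,0), heading=0, pen down
LT 60: heading 0 -> 60
FD 1: (0,0) -> (0.5,0.866) [heading=60, draw]
PU: pen up
RT 106: heading 60 -> 314
PD: pen down
FD 9: (0.5,0.866) -> (6.752,-5.608) [heading=314, draw]
LT 120: heading 314 -> 74
PD: pen down
BK 13: (6.752,-5.608) -> (3.169,-18.104) [heading=74, draw]
PU: pen up
RT 15: heading 74 -> 59
FD 16: (3.169,-18.104) -> (11.409,-4.39) [heading=59, move]
Final: pos=(11.409,-4.39), heading=59, 3 segment(s) drawn

Segment endpoints: x in {0, 0.5, 3.169, 6.752}, y in {-18.104, -5.608, 0, 0.866}
xmin=0, ymin=-18.104, xmax=6.752, ymax=0.866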